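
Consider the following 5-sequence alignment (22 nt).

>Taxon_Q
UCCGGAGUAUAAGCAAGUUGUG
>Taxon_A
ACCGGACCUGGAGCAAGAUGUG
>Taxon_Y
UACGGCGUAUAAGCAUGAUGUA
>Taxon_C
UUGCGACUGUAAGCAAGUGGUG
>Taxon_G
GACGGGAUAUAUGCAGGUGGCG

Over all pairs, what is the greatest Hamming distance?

Pairwise Hamming distances:
  Taxon_Q vs Taxon_A: 7
  Taxon_Q vs Taxon_Y: 5
  Taxon_Q vs Taxon_C: 6
  Taxon_Q vs Taxon_G: 8
  Taxon_A vs Taxon_Y: 10
  Taxon_A vs Taxon_C: 10
  Taxon_A vs Taxon_G: 13
  Taxon_Y vs Taxon_C: 10
  Taxon_Y vs Taxon_G: 9
  Taxon_C vs Taxon_G: 10
The largest is 13, between Taxon_A and Taxon_G.

13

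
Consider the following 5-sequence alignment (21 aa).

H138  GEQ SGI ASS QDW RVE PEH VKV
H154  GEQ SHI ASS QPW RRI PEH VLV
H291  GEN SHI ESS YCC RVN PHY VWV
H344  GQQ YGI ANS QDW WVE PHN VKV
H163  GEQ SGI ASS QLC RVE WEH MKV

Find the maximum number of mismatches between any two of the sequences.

13

Pairwise Hamming distances:
  H138 vs H154: 5
  H138 vs H291: 10
  H138 vs H344: 6
  H138 vs H163: 4
  H154 vs H291: 10
  H154 vs H344: 11
  H154 vs H163: 8
  H291 vs H344: 13
  H291 vs H163: 11
  H344 vs H163: 10
The largest is 13, between H291 and H344.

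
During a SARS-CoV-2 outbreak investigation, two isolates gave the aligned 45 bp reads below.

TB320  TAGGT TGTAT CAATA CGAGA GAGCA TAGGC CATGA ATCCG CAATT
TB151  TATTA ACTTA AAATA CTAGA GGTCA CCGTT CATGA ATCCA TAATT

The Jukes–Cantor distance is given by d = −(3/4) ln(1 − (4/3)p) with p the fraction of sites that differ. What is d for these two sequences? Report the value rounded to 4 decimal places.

0.5254

Differing sites — 3:G/T; 4:G/T; 5:T/A; 6:T/A; 7:G/C; 9:A/T; 10:T/A; 11:C/A; 17:G/T; 22:A/G; 23:G/T; 26:T/C; 27:A/C; 29:G/T; 30:C/T; 40:G/A; 41:C/T.
p = 17/45 = 0.377778.
d = −0.75 · ln(1 − (4/3)·0.377778) = −0.75 · ln(0.496296) = −0.75 · (-0.700583) = 0.5254.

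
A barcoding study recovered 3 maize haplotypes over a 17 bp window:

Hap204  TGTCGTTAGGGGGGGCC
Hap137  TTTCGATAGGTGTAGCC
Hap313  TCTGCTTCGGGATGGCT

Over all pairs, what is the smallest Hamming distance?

5

Pairwise Hamming distances:
  Hap204 vs Hap137: 5
  Hap204 vs Hap313: 7
  Hap137 vs Hap313: 9
The smallest is 5, between Hap204 and Hap137.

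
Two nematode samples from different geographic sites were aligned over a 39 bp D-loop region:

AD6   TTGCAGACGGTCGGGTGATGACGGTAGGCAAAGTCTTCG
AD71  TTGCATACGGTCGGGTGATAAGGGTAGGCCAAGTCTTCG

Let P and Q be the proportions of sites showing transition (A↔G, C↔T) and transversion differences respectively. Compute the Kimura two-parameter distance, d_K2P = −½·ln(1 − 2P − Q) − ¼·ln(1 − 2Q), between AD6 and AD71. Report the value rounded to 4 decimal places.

0.1104

Mismatches occur at site 6 (G→T, transversion), site 20 (G→A, transition), site 22 (C→G, transversion), site 30 (A→C, transversion).
Of the 4 differences, 1 transition and 3 transversions over 39 sites: P = 1/39 = 0.025641, Q = 3/39 = 0.076923.
d = −0.5·ln(0.871795) − 0.25·ln(0.846154) = −0.5·(-0.137201) − 0.25·(-0.167054) = 0.1104.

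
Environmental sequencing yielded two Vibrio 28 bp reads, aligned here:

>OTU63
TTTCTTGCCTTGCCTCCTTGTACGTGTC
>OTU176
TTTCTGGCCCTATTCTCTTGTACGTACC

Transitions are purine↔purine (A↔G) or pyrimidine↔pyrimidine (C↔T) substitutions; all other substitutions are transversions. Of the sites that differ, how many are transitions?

The sequences differ at positions 6 (T/G, transversion), 10 (T/C, transition), 12 (G/A, transition), 13 (C/T, transition), 14 (C/T, transition), 15 (T/C, transition), 16 (C/T, transition), 26 (G/A, transition), 27 (T/C, transition).
Of the 9 differences, 8 transitions and 1 transversion, so the answer is 8.

8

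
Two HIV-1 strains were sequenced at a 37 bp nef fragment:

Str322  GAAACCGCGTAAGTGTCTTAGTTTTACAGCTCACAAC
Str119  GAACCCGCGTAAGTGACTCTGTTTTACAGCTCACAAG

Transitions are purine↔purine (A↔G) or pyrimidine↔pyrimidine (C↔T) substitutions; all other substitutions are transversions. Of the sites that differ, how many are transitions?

1

Differing sites — 4:A/C (Tv); 16:T/A (Tv); 19:T/C (Ti); 20:A/T (Tv); 37:C/G (Tv).
Of the 5 differences, 1 transition and 4 transversions, so the answer is 1.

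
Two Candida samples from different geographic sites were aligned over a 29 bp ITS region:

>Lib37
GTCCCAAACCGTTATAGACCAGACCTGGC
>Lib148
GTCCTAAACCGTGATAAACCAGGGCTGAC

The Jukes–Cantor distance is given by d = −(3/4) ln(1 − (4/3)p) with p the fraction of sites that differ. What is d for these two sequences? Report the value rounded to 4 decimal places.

The sequences differ at positions 5 (C/T), 13 (T/G), 17 (G/A), 23 (A/G), 24 (C/G), 28 (G/A).
p = 6/29 = 0.206897.
d = −0.75 · ln(1 − (4/3)·0.206897) = −0.75 · ln(0.724137) = −0.75 · (-0.322775) = 0.2421.

0.2421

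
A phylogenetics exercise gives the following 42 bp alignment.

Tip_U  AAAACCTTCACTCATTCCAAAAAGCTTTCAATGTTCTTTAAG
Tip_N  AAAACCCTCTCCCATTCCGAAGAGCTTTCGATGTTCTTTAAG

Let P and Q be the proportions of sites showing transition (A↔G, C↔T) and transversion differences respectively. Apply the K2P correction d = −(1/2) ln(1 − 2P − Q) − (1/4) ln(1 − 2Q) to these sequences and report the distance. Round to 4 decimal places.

Differing sites — 7:T/C (Ti); 10:A/T (Tv); 12:T/C (Ti); 19:A/G (Ti); 22:A/G (Ti); 30:A/G (Ti).
Of the 6 differences, 5 transitions and 1 transversion over 42 sites: P = 5/42 = 0.119048, Q = 1/42 = 0.023810.
d = −0.5·ln(0.738094) − 0.25·ln(0.952380) = −0.5·(-0.303684) − 0.25·(-0.048791) = 0.1640.

0.1640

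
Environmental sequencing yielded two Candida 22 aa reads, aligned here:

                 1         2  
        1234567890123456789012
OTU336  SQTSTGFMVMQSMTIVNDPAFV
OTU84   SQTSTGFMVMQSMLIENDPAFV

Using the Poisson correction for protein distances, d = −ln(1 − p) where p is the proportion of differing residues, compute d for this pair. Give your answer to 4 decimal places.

0.0953

Differing sites — 14:T/L; 16:V/E.
p = 2/22 = 0.090909.
d = −ln(1 − 0.090909) = −ln(0.909091) = 0.0953.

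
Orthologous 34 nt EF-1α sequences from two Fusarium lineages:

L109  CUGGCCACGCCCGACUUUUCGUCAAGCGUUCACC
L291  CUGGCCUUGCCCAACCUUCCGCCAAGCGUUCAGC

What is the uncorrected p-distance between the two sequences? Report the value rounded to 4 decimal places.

The sequences differ at positions 7 (A/U), 8 (C/U), 13 (G/A), 16 (U/C), 19 (U/C), 22 (U/C), 33 (C/G).
There are 7 differences over 34 sites, so p = 7/34 = 0.2059.

0.2059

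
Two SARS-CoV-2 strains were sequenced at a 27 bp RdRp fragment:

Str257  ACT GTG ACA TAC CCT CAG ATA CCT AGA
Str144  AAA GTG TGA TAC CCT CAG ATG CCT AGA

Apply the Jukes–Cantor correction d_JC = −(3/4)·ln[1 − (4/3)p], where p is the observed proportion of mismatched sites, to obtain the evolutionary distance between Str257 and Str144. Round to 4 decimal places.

0.2127

Differing sites — 2:C/A; 3:T/A; 7:A/T; 8:C/G; 21:A/G.
p = 5/27 = 0.185185.
d = −0.75 · ln(1 − (4/3)·0.185185) = −0.75 · ln(0.753087) = −0.75 · (-0.283575) = 0.2127.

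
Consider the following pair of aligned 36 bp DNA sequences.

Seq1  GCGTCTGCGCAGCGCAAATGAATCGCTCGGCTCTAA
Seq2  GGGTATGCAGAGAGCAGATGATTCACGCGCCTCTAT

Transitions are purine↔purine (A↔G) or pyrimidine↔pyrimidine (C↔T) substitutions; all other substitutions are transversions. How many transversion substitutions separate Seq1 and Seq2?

Mismatches occur at site 2 (C→G, transversion), site 5 (C→A, transversion), site 9 (G→A, transition), site 10 (C→G, transversion), site 13 (C→A, transversion), site 17 (A→G, transition), site 22 (A→T, transversion), site 25 (G→A, transition), site 27 (T→G, transversion), site 30 (G→C, transversion), site 36 (A→T, transversion).
Of the 11 differences, 3 transitions and 8 transversions, so the answer is 8.

8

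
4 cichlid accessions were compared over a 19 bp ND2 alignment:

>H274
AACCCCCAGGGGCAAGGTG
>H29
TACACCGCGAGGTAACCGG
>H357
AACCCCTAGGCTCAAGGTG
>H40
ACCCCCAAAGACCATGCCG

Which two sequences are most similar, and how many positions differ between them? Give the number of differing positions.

Pairwise Hamming distances:
  H274 vs H29: 9
  H274 vs H357: 3
  H274 vs H40: 8
  H29 vs H357: 11
  H29 vs H40: 13
  H357 vs H40: 8
The smallest is 3, between H274 and H357.

3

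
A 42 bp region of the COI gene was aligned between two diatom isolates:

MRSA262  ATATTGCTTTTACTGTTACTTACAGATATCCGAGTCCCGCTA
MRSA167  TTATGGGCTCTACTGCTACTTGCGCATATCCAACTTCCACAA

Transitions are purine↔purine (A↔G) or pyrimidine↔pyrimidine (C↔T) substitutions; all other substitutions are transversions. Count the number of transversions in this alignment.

6

Differing sites — 1:A/T (Tv); 5:T/G (Tv); 7:C/G (Tv); 8:T/C (Ti); 10:T/C (Ti); 16:T/C (Ti); 22:A/G (Ti); 24:A/G (Ti); 25:G/C (Tv); 32:G/A (Ti); 34:G/C (Tv); 36:C/T (Ti); 39:G/A (Ti); 41:T/A (Tv).
Of the 14 differences, 8 transitions and 6 transversions, so the answer is 6.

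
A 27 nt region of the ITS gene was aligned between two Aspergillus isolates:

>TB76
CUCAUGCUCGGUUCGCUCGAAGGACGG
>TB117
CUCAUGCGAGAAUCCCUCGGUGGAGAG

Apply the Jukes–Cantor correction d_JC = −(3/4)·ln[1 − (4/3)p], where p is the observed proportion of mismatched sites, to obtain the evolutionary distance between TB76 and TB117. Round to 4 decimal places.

The sequences differ at positions 8 (U/G), 9 (C/A), 11 (G/A), 12 (U/A), 15 (G/C), 20 (A/G), 21 (A/U), 25 (C/G), 26 (G/A).
p = 9/27 = 0.333333.
d = −0.75 · ln(1 − (4/3)·0.333333) = −0.75 · ln(0.555556) = −0.75 · (-0.587786) = 0.4408.

0.4408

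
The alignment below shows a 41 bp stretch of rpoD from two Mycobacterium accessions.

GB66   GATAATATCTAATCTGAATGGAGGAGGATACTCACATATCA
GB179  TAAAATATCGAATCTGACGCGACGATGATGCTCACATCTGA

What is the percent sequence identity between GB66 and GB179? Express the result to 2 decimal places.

The sequences differ at positions 1 (G/T), 3 (T/A), 10 (T/G), 18 (A/C), 19 (T/G), 20 (G/C), 23 (G/C), 26 (G/T), 30 (A/G), 38 (A/C), 40 (C/G).
30 of the 41 sites match, so the percent identity is 30/41 × 100 = 73.17%.

73.17%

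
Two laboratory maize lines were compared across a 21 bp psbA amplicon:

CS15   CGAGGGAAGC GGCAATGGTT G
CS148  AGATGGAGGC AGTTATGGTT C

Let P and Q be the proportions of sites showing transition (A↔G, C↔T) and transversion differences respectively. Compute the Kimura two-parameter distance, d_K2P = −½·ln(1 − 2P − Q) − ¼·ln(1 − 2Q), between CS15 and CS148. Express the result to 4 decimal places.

0.4432

The sequences differ at positions 1 (C/A, transversion), 4 (G/T, transversion), 8 (A/G, transition), 11 (G/A, transition), 13 (C/T, transition), 14 (A/T, transversion), 21 (G/C, transversion).
Of the 7 differences, 3 transitions and 4 transversions over 21 sites: P = 3/21 = 0.142857, Q = 4/21 = 0.190476.
d = −0.5·ln(0.523810) − 0.25·ln(0.619048) = −0.5·(-0.646626) − 0.25·(-0.479572) = 0.4432.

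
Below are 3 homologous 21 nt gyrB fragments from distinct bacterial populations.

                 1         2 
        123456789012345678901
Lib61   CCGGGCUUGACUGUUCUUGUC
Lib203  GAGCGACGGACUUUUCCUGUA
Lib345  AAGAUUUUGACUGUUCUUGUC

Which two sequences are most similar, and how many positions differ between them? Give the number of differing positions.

Pairwise Hamming distances:
  Lib61 vs Lib203: 9
  Lib61 vs Lib345: 5
  Lib203 vs Lib345: 9
The smallest is 5, between Lib61 and Lib345.

5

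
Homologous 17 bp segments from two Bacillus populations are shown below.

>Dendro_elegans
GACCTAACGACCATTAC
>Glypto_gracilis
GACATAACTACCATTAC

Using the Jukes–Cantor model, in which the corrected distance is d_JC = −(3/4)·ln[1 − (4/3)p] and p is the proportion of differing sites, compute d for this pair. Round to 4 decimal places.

0.1280

The sequences differ at positions 4 (C/A), 9 (G/T).
p = 2/17 = 0.117647.
d = −0.75 · ln(1 − (4/3)·0.117647) = −0.75 · ln(0.843137) = −0.75 · (-0.170626) = 0.1280.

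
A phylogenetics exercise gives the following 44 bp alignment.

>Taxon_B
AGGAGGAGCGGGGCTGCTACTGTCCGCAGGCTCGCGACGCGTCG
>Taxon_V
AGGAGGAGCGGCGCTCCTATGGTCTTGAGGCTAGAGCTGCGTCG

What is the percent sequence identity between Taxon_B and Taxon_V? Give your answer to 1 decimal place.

75.0%

The sequences differ at positions 12 (G/C), 16 (G/C), 20 (C/T), 21 (T/G), 25 (C/T), 26 (G/T), 27 (C/G), 33 (C/A), 35 (C/A), 37 (A/C), 38 (C/T).
33 of the 44 sites match, so the percent identity is 33/44 × 100 = 75.0%.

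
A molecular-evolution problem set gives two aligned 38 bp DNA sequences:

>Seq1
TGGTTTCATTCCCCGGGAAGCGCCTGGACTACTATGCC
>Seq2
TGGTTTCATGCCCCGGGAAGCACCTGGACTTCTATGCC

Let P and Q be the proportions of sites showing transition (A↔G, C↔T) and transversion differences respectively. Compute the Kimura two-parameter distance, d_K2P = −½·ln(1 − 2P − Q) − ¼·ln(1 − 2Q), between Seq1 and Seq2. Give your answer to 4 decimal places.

0.0834

Mismatches occur at site 10 (T/G, transversion), site 22 (G/A, transition), site 31 (A/T, transversion).
Of the 3 differences, 1 transition and 2 transversions over 38 sites: P = 1/38 = 0.026316, Q = 2/38 = 0.052632.
d = −0.5·ln(0.894736) − 0.25·ln(0.894736) = −0.5·(-0.111227) − 0.25·(-0.111227) = 0.0834.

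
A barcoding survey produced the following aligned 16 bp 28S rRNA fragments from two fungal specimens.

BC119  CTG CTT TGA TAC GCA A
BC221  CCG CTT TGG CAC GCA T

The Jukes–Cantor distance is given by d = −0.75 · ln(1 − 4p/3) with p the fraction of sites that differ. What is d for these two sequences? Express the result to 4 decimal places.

Differing sites — 2:T/C; 9:A/G; 10:T/C; 16:A/T.
p = 4/16 = 0.250000.
d = −0.75 · ln(1 − (4/3)·0.250000) = −0.75 · ln(0.666667) = −0.75 · (-0.405465) = 0.3041.

0.3041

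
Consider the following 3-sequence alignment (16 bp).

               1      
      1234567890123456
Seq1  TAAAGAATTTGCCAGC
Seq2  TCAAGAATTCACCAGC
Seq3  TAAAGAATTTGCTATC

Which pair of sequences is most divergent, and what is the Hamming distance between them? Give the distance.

5

Pairwise Hamming distances:
  Seq1 vs Seq2: 3
  Seq1 vs Seq3: 2
  Seq2 vs Seq3: 5
The largest is 5, between Seq2 and Seq3.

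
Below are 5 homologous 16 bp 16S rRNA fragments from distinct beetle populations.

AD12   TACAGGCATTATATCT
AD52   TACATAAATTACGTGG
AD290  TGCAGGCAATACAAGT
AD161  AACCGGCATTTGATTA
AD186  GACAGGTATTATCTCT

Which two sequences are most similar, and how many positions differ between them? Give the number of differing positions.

Pairwise Hamming distances:
  AD12 vs AD52: 7
  AD12 vs AD290: 5
  AD12 vs AD161: 6
  AD12 vs AD186: 3
  AD52 vs AD290: 8
  AD52 vs AD161: 10
  AD52 vs AD186: 8
  AD290 vs AD161: 9
  AD290 vs AD186: 8
  AD161 vs AD186: 8
The smallest is 3, between AD12 and AD186.

3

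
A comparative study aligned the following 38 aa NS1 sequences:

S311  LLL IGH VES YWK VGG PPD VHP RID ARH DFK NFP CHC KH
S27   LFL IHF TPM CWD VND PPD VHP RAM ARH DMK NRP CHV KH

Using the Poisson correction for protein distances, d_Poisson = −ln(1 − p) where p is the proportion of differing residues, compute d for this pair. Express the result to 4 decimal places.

The sequences differ at positions 2 (L/F), 5 (G/H), 6 (H/F), 7 (V/T), 8 (E/P), 9 (S/M), 10 (Y/C), 12 (K/D), 14 (G/N), 15 (G/D), 23 (I/A), 24 (D/M), 29 (F/M), 32 (F/R), 36 (C/V).
p = 15/38 = 0.394737.
d = −ln(1 − 0.394737) = −ln(0.605263) = 0.5021.

0.5021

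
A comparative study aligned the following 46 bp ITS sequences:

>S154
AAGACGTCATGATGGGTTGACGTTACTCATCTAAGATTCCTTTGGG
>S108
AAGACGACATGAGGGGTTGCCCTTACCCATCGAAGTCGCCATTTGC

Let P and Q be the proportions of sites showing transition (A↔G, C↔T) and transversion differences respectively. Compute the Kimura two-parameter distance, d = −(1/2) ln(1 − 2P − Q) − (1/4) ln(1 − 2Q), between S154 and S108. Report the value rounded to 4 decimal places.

0.3241

The sequences differ at positions 7 (T/A, transversion), 13 (T/G, transversion), 20 (A/C, transversion), 22 (G/C, transversion), 27 (T/C, transition), 32 (T/G, transversion), 36 (A/T, transversion), 37 (T/C, transition), 38 (T/G, transversion), 41 (T/A, transversion), 44 (G/T, transversion), 46 (G/C, transversion).
Of the 12 differences, 2 transitions and 10 transversions over 46 sites: P = 2/46 = 0.043478, Q = 10/46 = 0.217391.
d = −0.5·ln(0.695653) − 0.25·ln(0.565218) = −0.5·(-0.362904) − 0.25·(-0.570544) = 0.3241.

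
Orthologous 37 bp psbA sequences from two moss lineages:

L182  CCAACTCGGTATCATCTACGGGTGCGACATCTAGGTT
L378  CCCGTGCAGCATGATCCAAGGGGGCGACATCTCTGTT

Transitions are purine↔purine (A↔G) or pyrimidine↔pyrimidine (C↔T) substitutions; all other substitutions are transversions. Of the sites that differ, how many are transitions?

5

Mismatches occur at site 3 (A↔C, transversion), site 4 (A↔G, transition), site 5 (C↔T, transition), site 6 (T↔G, transversion), site 8 (G↔A, transition), site 10 (T↔C, transition), site 13 (C↔G, transversion), site 17 (T↔C, transition), site 19 (C↔A, transversion), site 23 (T↔G, transversion), site 33 (A↔C, transversion), site 34 (G↔T, transversion).
Of the 12 differences, 5 transitions and 7 transversions, so the answer is 5.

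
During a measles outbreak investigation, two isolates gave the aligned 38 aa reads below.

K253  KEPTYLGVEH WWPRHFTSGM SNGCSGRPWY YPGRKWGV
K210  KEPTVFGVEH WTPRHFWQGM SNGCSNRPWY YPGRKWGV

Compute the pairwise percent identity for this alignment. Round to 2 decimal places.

84.21%

Differing sites — 5:Y/V; 6:L/F; 12:W/T; 17:T/W; 18:S/Q; 26:G/N.
32 of the 38 sites match, so the percent identity is 32/38 × 100 = 84.21%.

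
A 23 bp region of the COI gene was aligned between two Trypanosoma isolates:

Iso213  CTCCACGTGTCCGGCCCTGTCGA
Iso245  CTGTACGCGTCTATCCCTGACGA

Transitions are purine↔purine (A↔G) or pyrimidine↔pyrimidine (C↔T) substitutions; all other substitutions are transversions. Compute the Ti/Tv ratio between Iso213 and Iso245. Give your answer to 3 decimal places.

The sequences differ at positions 3 (C/G, transversion), 4 (C/T, transition), 8 (T/C, transition), 12 (C/T, transition), 13 (G/A, transition), 14 (G/T, transversion), 20 (T/A, transversion).
Of the 7 differences, 4 transitions and 3 transversions, so Ti/Tv = 4/3 = 1.333.

1.333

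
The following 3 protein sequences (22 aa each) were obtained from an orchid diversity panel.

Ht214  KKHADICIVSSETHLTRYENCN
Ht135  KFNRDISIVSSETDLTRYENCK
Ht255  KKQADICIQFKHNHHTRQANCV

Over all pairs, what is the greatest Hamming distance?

Pairwise Hamming distances:
  Ht214 vs Ht135: 6
  Ht214 vs Ht255: 10
  Ht135 vs Ht255: 14
The largest is 14, between Ht135 and Ht255.

14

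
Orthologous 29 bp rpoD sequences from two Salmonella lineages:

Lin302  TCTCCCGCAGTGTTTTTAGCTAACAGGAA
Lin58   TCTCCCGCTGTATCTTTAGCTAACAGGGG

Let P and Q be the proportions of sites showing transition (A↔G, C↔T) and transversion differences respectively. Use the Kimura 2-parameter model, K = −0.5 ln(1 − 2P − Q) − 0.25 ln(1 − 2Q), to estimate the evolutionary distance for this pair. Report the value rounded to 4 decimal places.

The sequences differ at positions 9 (A/T, transversion), 12 (G/A, transition), 14 (T/C, transition), 28 (A/G, transition), 29 (A/G, transition).
Of the 5 differences, 4 transitions and 1 transversion over 29 sites: P = 4/29 = 0.137931, Q = 1/29 = 0.034483.
d = −0.5·ln(0.689655) − 0.25·ln(0.931034) = −0.5·(-0.371564) − 0.25·(-0.071459) = 0.2036.

0.2036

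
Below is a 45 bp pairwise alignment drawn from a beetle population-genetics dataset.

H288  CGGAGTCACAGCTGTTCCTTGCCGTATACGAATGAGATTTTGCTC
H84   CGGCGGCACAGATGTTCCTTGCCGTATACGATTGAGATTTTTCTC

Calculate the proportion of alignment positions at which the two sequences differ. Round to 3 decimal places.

0.111

Differing sites — 4:A/C; 6:T/G; 12:C/A; 32:A/T; 42:G/T.
There are 5 differences over 45 sites, so p = 5/45 = 0.111.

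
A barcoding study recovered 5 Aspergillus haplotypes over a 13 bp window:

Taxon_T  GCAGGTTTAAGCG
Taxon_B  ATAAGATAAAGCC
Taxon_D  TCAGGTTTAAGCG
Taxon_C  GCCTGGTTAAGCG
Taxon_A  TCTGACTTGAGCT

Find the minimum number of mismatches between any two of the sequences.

Pairwise Hamming distances:
  Taxon_T vs Taxon_B: 6
  Taxon_T vs Taxon_D: 1
  Taxon_T vs Taxon_C: 3
  Taxon_T vs Taxon_A: 6
  Taxon_B vs Taxon_D: 6
  Taxon_B vs Taxon_C: 7
  Taxon_B vs Taxon_A: 9
  Taxon_D vs Taxon_C: 4
  Taxon_D vs Taxon_A: 5
  Taxon_C vs Taxon_A: 7
The smallest is 1, between Taxon_T and Taxon_D.

1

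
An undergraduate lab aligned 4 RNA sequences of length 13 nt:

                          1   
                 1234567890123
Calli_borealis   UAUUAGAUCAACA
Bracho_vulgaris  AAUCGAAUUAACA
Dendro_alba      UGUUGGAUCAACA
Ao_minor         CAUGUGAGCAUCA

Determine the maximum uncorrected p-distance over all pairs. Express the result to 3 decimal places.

Pairwise Hamming distances:
  Calli_borealis vs Bracho_vulgaris: 5
  Calli_borealis vs Dendro_alba: 2
  Calli_borealis vs Ao_minor: 5
  Bracho_vulgaris vs Dendro_alba: 5
  Bracho_vulgaris vs Ao_minor: 7
  Dendro_alba vs Ao_minor: 6
The largest is 7 mismatches, between Bracho_vulgaris and Ao_minor; p = 7/13 = 0.538.

0.538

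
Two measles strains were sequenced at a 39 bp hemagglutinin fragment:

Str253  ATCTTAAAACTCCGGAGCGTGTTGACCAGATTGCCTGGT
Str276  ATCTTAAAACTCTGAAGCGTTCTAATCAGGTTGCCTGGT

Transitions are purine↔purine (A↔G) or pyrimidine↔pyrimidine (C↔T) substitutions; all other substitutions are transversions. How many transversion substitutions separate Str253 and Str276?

Mismatches occur at site 13 (C→T, transition), site 15 (G→A, transition), site 21 (G→T, transversion), site 22 (T→C, transition), site 24 (G→A, transition), site 26 (C→T, transition), site 30 (A→G, transition).
Of the 7 differences, 6 transitions and 1 transversion, so the answer is 1.

1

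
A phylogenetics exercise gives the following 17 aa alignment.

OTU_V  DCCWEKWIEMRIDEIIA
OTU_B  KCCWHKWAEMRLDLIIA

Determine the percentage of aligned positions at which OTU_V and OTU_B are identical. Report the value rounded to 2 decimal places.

70.59%

Differing sites — 1:D/K; 5:E/H; 8:I/A; 12:I/L; 14:E/L.
12 of the 17 sites match, so the percent identity is 12/17 × 100 = 70.59%.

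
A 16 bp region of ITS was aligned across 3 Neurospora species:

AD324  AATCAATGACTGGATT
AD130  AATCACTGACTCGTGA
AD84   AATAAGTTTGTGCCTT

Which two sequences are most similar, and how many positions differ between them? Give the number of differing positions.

5

Pairwise Hamming distances:
  AD324 vs AD130: 5
  AD324 vs AD84: 7
  AD130 vs AD84: 10
The smallest is 5, between AD324 and AD130.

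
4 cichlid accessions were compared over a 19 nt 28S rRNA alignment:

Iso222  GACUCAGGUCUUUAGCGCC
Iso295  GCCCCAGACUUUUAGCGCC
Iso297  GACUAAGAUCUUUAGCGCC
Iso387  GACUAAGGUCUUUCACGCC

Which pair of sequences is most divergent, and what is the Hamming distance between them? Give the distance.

Pairwise Hamming distances:
  Iso222 vs Iso295: 5
  Iso222 vs Iso297: 2
  Iso222 vs Iso387: 3
  Iso295 vs Iso297: 5
  Iso295 vs Iso387: 8
  Iso297 vs Iso387: 3
The largest is 8, between Iso295 and Iso387.

8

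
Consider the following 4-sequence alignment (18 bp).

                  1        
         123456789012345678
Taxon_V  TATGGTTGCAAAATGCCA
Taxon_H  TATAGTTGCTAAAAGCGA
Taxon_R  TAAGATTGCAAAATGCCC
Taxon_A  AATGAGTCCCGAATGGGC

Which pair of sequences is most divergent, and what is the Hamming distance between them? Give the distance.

10

Pairwise Hamming distances:
  Taxon_V vs Taxon_H: 4
  Taxon_V vs Taxon_R: 3
  Taxon_V vs Taxon_A: 9
  Taxon_H vs Taxon_R: 7
  Taxon_H vs Taxon_A: 10
  Taxon_R vs Taxon_A: 8
The largest is 10, between Taxon_H and Taxon_A.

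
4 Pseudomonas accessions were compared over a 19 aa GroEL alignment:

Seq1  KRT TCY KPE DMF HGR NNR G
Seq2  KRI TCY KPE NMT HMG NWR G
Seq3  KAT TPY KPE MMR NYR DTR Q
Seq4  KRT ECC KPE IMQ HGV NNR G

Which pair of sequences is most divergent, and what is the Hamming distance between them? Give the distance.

Pairwise Hamming distances:
  Seq1 vs Seq2: 6
  Seq1 vs Seq3: 9
  Seq1 vs Seq4: 5
  Seq2 vs Seq3: 11
  Seq2 vs Seq4: 8
  Seq3 vs Seq4: 12
The largest is 12, between Seq3 and Seq4.

12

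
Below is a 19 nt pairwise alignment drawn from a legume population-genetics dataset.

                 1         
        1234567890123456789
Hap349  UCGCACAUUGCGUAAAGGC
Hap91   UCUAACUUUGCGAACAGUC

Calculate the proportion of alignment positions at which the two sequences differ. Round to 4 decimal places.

The sequences differ at positions 3 (G/U), 4 (C/A), 7 (A/U), 13 (U/A), 15 (A/C), 18 (G/U).
There are 6 differences over 19 sites, so p = 6/19 = 0.3158.

0.3158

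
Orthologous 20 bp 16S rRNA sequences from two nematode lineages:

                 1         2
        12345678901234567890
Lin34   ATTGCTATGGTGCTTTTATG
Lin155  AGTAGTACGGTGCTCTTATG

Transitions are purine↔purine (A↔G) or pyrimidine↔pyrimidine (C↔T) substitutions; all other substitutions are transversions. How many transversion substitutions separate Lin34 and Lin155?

The sequences differ at positions 2 (T/G, transversion), 4 (G/A, transition), 5 (C/G, transversion), 8 (T/C, transition), 15 (T/C, transition).
Of the 5 differences, 3 transitions and 2 transversions, so the answer is 2.

2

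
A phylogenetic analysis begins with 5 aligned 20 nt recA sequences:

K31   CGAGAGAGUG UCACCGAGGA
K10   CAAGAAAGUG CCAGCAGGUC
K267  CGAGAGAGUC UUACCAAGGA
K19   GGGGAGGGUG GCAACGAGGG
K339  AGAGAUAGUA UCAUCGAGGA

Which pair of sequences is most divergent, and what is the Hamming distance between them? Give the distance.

Pairwise Hamming distances:
  K31 vs K10: 8
  K31 vs K267: 3
  K31 vs K19: 6
  K31 vs K339: 4
  K10 vs K267: 9
  K10 vs K19: 11
  K10 vs K339: 10
  K267 vs K19: 9
  K267 vs K339: 6
  K19 vs K339: 8
The largest is 11, between K10 and K19.

11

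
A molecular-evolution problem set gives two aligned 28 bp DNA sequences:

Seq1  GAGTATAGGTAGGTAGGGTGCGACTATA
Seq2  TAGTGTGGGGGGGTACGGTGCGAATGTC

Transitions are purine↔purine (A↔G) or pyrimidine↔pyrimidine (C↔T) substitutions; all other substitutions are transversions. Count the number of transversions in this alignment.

5

Mismatches occur at site 1 (G→T, transversion), site 5 (A→G, transition), site 7 (A→G, transition), site 10 (T→G, transversion), site 11 (A→G, transition), site 16 (G→C, transversion), site 24 (C→A, transversion), site 26 (A→G, transition), site 28 (A→C, transversion).
Of the 9 differences, 4 transitions and 5 transversions, so the answer is 5.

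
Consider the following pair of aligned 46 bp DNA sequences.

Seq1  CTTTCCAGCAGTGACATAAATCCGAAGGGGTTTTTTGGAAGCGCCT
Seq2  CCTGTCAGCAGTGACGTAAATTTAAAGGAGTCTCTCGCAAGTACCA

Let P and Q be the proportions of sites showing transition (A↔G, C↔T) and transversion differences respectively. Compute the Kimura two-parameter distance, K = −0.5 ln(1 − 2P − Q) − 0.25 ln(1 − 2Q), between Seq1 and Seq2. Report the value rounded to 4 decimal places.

The sequences differ at positions 2 (T/C, transition), 4 (T/G, transversion), 5 (C/T, transition), 16 (A/G, transition), 22 (C/T, transition), 23 (C/T, transition), 24 (G/A, transition), 29 (G/A, transition), 32 (T/C, transition), 34 (T/C, transition), 36 (T/C, transition), 38 (G/C, transversion), 42 (C/T, transition), 43 (G/A, transition), 46 (T/A, transversion).
Of the 15 differences, 12 transitions and 3 transversions over 46 sites: P = 12/46 = 0.260870, Q = 3/46 = 0.065217.
d = −0.5·ln(0.413043) − 0.25·ln(0.869566) = −0.5·(-0.884204) − 0.25·(-0.139761) = 0.4770.

0.4770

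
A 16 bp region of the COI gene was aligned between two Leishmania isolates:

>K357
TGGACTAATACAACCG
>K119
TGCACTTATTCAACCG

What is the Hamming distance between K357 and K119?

3

Differing sites — 3:G/C; 7:A/T; 10:A/T.
That gives 3 mismatches out of 16 aligned sites, so the Hamming distance is 3.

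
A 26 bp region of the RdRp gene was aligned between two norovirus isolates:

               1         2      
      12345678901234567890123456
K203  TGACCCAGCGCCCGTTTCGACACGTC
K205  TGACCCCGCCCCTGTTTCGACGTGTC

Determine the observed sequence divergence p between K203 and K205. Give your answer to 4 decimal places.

Mismatches occur at site 7 (A↔C), site 10 (G↔C), site 13 (C↔T), site 22 (A↔G), site 23 (C↔T).
There are 5 differences over 26 sites, so p = 5/26 = 0.1923.

0.1923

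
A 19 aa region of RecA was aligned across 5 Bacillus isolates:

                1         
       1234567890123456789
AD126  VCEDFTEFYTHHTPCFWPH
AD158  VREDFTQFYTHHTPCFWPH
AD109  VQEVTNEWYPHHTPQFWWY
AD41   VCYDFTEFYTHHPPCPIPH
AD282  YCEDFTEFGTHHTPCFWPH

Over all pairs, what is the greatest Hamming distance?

13

Pairwise Hamming distances:
  AD126 vs AD158: 2
  AD126 vs AD109: 9
  AD126 vs AD41: 4
  AD126 vs AD282: 2
  AD158 vs AD109: 10
  AD158 vs AD41: 6
  AD158 vs AD282: 4
  AD109 vs AD41: 13
  AD109 vs AD282: 11
  AD41 vs AD282: 6
The largest is 13, between AD109 and AD41.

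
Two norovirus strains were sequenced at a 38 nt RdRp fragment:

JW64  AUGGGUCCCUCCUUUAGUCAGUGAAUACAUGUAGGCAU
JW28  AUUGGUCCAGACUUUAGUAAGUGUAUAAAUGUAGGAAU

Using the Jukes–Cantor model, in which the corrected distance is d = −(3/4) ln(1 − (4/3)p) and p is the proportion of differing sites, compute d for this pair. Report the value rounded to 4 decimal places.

The sequences differ at positions 3 (G/U), 9 (C/A), 10 (U/G), 11 (C/A), 19 (C/A), 24 (A/U), 28 (C/A), 36 (C/A).
p = 8/38 = 0.210526.
d = −0.75 · ln(1 − (4/3)·0.210526) = −0.75 · ln(0.719299) = −0.75 · (-0.329478) = 0.2471.

0.2471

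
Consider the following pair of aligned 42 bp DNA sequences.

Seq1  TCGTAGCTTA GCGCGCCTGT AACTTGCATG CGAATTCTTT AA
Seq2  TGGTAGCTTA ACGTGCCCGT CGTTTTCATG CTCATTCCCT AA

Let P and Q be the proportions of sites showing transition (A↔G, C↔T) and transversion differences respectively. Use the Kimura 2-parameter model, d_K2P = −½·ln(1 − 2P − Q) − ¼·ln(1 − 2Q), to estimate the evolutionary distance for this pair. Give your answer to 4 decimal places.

0.3691

The sequences differ at positions 2 (C/G, transversion), 11 (G/A, transition), 14 (C/T, transition), 18 (T/C, transition), 21 (A/C, transversion), 22 (A/G, transition), 23 (C/T, transition), 26 (G/T, transversion), 32 (G/T, transversion), 33 (A/C, transversion), 38 (T/C, transition), 39 (T/C, transition).
Of the 12 differences, 7 transitions and 5 transversions over 42 sites: P = 7/42 = 0.166667, Q = 5/42 = 0.119048.
d = −0.5·ln(0.547618) − 0.25·ln(0.761904) = −0.5·(-0.602177) − 0.25·(-0.271935) = 0.3691.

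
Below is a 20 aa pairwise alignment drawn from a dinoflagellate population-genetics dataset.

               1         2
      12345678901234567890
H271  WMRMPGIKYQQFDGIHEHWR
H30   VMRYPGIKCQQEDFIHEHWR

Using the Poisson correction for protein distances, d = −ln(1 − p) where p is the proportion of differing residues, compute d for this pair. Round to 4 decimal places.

0.2877

Differing sites — 1:W/V; 4:M/Y; 9:Y/C; 12:F/E; 14:G/F.
p = 5/20 = 0.250000.
d = −ln(1 − 0.250000) = −ln(0.750000) = 0.2877.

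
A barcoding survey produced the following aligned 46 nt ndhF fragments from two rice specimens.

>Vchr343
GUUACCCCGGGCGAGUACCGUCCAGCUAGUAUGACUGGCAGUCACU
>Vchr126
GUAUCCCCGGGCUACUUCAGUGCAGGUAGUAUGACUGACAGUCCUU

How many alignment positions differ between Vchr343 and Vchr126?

11

Mismatches occur at site 3 (U→A), site 4 (A→U), site 13 (G→U), site 15 (G→C), site 17 (A→U), site 19 (C→A), site 22 (C→G), site 26 (C→G), site 38 (G→A), site 44 (A→C), site 45 (C→U).
That gives 11 mismatches out of 46 aligned sites, so the Hamming distance is 11.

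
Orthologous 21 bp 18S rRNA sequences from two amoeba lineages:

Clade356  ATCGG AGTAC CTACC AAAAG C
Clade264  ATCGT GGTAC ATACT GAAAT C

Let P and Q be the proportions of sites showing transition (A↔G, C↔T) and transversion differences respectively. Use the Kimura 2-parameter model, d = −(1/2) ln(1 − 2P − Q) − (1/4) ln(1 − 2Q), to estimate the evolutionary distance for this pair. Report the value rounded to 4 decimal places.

0.3639

Mismatches occur at site 5 (G/T, transversion), site 6 (A/G, transition), site 11 (C/A, transversion), site 15 (C/T, transition), site 16 (A/G, transition), site 20 (G/T, transversion).
Of the 6 differences, 3 transitions and 3 transversions over 21 sites: P = 3/21 = 0.142857, Q = 3/21 = 0.142857.
d = −0.5·ln(0.571429) − 0.25·ln(0.714286) = −0.5·(-0.559615) − 0.25·(-0.336472) = 0.3639.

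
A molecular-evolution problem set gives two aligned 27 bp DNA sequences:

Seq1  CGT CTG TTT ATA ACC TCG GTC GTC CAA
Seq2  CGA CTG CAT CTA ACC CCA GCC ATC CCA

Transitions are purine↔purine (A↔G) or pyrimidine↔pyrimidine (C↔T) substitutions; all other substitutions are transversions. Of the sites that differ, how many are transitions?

Differing sites — 3:T/A (Tv); 7:T/C (Ti); 8:T/A (Tv); 10:A/C (Tv); 16:T/C (Ti); 18:G/A (Ti); 20:T/C (Ti); 22:G/A (Ti); 26:A/C (Tv).
Of the 9 differences, 5 transitions and 4 transversions, so the answer is 5.

5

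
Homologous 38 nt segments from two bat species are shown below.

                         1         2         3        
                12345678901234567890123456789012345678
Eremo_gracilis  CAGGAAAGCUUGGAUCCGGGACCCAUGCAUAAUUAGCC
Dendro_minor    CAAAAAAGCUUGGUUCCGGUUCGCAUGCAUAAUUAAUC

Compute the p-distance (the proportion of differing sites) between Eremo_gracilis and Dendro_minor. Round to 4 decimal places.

0.2105

The sequences differ at positions 3 (G/A), 4 (G/A), 14 (A/U), 20 (G/U), 21 (A/U), 23 (C/G), 36 (G/A), 37 (C/U).
There are 8 differences over 38 sites, so p = 8/38 = 0.2105.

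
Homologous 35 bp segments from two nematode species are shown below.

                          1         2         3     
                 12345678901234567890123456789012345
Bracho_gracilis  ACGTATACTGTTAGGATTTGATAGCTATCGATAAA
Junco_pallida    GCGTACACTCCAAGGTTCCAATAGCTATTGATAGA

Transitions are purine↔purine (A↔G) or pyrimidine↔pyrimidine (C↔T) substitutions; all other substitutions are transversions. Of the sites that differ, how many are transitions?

Differing sites — 1:A/G (Ti); 6:T/C (Ti); 10:G/C (Tv); 11:T/C (Ti); 12:T/A (Tv); 16:A/T (Tv); 18:T/C (Ti); 19:T/C (Ti); 20:G/A (Ti); 29:C/T (Ti); 34:A/G (Ti).
Of the 11 differences, 8 transitions and 3 transversions, so the answer is 8.

8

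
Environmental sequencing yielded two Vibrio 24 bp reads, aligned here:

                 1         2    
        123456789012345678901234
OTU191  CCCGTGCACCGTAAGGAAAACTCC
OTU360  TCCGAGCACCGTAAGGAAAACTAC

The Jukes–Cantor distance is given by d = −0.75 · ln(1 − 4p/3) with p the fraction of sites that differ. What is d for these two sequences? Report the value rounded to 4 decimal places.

0.1367

Differing sites — 1:C/T; 5:T/A; 23:C/A.
p = 3/24 = 0.125000.
d = −0.75 · ln(1 − (4/3)·0.125000) = −0.75 · ln(0.833333) = −0.75 · (-0.182322) = 0.1367.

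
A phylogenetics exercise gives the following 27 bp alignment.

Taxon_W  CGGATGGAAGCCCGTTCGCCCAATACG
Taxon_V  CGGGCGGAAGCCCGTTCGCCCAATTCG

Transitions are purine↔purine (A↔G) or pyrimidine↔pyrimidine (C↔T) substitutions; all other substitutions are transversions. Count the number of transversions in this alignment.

1

Mismatches occur at site 4 (A/G, transition), site 5 (T/C, transition), site 25 (A/T, transversion).
Of the 3 differences, 2 transitions and 1 transversion, so the answer is 1.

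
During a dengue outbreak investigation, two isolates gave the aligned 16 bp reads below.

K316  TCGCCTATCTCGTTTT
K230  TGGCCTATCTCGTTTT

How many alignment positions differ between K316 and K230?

The sequences differ at position 2 (C/G).
That gives 1 mismatch out of 16 aligned sites, so the Hamming distance is 1.

1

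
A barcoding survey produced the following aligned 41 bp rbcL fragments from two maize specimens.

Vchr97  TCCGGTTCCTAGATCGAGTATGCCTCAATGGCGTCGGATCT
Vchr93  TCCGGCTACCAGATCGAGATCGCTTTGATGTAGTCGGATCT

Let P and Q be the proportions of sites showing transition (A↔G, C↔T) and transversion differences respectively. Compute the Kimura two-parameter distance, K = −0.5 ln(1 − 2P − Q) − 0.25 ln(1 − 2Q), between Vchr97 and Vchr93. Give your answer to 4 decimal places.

Mismatches occur at site 6 (T↔C, transition), site 8 (C↔A, transversion), site 10 (T↔C, transition), site 19 (T↔A, transversion), site 20 (A↔T, transversion), site 21 (T↔C, transition), site 24 (C↔T, transition), site 26 (C↔T, transition), site 27 (A↔G, transition), site 31 (G↔T, transversion), site 32 (C↔A, transversion).
Of the 11 differences, 6 transitions and 5 transversions over 41 sites: P = 6/41 = 0.146341, Q = 5/41 = 0.121951.
d = −0.5·ln(0.585367) − 0.25·ln(0.756098) = −0.5·(-0.535516) − 0.25·(-0.279584) = 0.3377.

0.3377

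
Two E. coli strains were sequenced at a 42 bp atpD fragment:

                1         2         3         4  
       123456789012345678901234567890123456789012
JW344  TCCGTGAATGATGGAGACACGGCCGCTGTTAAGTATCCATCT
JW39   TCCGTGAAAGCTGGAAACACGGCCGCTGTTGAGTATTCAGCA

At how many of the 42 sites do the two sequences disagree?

7

The sequences differ at positions 9 (T/A), 11 (A/C), 16 (G/A), 31 (A/G), 37 (C/T), 40 (T/G), 42 (T/A).
That gives 7 mismatches out of 42 aligned sites, so the Hamming distance is 7.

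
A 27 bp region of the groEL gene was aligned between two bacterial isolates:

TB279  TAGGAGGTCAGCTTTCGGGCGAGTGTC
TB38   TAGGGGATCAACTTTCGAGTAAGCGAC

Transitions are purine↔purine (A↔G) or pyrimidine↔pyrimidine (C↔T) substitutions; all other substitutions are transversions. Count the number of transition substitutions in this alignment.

7

Mismatches occur at site 5 (A↔G, transition), site 7 (G↔A, transition), site 11 (G↔A, transition), site 18 (G↔A, transition), site 20 (C↔T, transition), site 21 (G↔A, transition), site 24 (T↔C, transition), site 26 (T↔A, transversion).
Of the 8 differences, 7 transitions and 1 transversion, so the answer is 7.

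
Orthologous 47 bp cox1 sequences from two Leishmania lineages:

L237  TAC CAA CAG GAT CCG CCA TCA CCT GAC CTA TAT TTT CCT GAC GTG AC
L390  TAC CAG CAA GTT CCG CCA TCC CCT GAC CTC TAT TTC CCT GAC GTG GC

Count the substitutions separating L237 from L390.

Differing sites — 6:A/G; 9:G/A; 11:A/T; 21:A/C; 30:A/C; 36:T/C; 46:A/G.
That gives 7 mismatches out of 47 aligned sites, so the Hamming distance is 7.

7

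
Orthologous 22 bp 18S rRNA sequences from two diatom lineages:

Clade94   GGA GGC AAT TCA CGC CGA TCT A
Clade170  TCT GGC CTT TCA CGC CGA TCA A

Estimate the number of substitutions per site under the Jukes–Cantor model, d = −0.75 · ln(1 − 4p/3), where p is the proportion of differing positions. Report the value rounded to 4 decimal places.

0.3390

Mismatches occur at site 1 (G/T), site 2 (G/C), site 3 (A/T), site 7 (A/C), site 8 (A/T), site 21 (T/A).
p = 6/22 = 0.272727.
d = −0.75 · ln(1 − (4/3)·0.272727) = −0.75 · ln(0.636364) = −0.75 · (-0.451985) = 0.3390.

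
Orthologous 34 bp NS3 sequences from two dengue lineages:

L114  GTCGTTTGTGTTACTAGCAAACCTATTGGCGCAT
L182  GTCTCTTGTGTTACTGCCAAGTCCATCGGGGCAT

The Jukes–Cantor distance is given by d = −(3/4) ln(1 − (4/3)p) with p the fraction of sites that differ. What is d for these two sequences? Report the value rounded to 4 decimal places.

0.3265

The sequences differ at positions 4 (G/T), 5 (T/C), 16 (A/G), 17 (G/C), 21 (A/G), 22 (C/T), 24 (T/C), 27 (T/C), 30 (C/G).
p = 9/34 = 0.264706.
d = −0.75 · ln(1 − (4/3)·0.264706) = −0.75 · ln(0.647059) = −0.75 · (-0.435318) = 0.3265.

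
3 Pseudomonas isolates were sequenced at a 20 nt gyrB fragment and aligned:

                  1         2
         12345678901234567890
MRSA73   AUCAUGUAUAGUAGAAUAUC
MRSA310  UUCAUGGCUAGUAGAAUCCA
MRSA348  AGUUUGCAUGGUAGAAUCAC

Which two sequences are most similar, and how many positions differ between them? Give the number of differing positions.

Pairwise Hamming distances:
  MRSA73 vs MRSA310: 6
  MRSA73 vs MRSA348: 7
  MRSA310 vs MRSA348: 9
The smallest is 6, between MRSA73 and MRSA310.

6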